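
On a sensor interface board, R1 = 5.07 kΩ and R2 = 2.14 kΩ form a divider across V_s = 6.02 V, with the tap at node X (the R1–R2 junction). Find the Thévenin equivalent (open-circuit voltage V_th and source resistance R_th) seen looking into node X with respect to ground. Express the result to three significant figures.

V_th ≈ 1.79 V, R_th ≈ 1.50 kΩ

With X open, the divider is unloaded: V_th = 6.02 × 2.14/7.210 = 1.787 V.
With V_s suppressed (replaced by a short), R_th = R1 ‖ R2 = (5.070 × 2.14)/(5.070 + 2.14) = 1.505 kΩ.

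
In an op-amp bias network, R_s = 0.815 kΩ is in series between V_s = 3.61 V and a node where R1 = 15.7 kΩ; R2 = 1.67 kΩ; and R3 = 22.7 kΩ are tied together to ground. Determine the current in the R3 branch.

I ≈ 0.101 mA

Parallel bank: R_p = 1/(1/15.7 + 1/1.67 + 1/22.7) = 1.415 kΩ.
V_A by voltage divider: V_A = 3.61 × 1.415/(0.815 + 1.415) = 2.291 V.
I(R3) = V_A / R3 = 2.291/22.7 = 0.1009 mA.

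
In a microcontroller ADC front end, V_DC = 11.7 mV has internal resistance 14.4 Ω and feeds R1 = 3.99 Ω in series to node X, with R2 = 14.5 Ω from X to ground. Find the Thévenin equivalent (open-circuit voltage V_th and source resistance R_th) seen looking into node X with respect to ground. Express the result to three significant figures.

R1' = 14.4 + 3.99 = 18.39 Ω (source resistance + R1).
V_th is the unloaded tap voltage: V_DC · R2/(R1'+R2) = 11.7 × 0.4409 = 5.158 mV.
Zeroing V_DC shorts the top of R1' to ground, so R_th = R1' ‖ R2 = 8.107 Ω.

V_th ≈ 5.16 mV, R_th ≈ 8.11 Ω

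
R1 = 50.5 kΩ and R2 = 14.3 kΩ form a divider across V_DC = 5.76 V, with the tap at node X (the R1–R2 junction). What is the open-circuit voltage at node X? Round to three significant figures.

V_th ≈ 1.27 V

Open-circuit (no load on X): V_th = V_DC · R2/(R1 + R2) = 5.76 × 14.3/(50.50 + 14.3) = 1.271 V.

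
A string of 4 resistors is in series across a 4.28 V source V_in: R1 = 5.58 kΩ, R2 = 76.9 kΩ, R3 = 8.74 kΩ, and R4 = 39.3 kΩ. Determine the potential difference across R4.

Series total: ΣR = 5.58 + 76.9 + 8.74 + 39.3 = 130.5 kΩ.
By the voltage-divider rule, V = 4.28 × 39.30/130.5 = 1.289 V.

V ≈ 1.29 V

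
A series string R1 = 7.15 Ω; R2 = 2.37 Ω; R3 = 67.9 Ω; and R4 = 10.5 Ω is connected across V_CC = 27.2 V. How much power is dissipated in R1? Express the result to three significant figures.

P ≈ 0.684 W

ΣR = 87.92 Ω → I = 27.2/87.92 = 0.3094 A.
V(R1) = I·R = 2.212 V; P = V·I = 2.212 × 0.3094 = 0.6843 W.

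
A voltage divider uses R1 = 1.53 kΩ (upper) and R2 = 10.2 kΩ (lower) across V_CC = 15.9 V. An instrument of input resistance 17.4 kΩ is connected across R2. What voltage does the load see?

First combine the lower leg with the load: R2 ‖ R_L = 6.430 kΩ.
Then V_out = V_CC · R2'/(R1 + R2') = 15.9 × 6.430/7.960 = 12.84 V.
(Unloaded it would be 13.8 V; the load pulls it down.)

V_out ≈ 12.8 V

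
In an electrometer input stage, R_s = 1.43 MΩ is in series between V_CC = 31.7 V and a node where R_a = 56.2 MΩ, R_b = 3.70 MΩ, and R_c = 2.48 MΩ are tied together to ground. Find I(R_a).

I ≈ 0.284 µA

Equivalent of the parallel group: R_p = 1.447 MΩ.
V_A = 31.7 × 1.447/2.877 = 15.94 V.
Branch current I = V_A/R_a = 15.94/56.2 = 0.2837 µA.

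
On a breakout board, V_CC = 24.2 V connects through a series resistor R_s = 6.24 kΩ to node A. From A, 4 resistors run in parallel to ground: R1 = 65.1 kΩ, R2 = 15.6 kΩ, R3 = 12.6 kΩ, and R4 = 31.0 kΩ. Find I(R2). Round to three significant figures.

I ≈ 0.708 mA

Parallel bank: R_p = 1/(1/65.1 + 1/15.6 + 1/12.6 + 1/31.0) = 5.233 kΩ.
V_A = 24.2 × 5.233/11.47 = 11.04 V.
I(R2) = V_A / R2 = 11.04/15.6 = 0.7076 mA.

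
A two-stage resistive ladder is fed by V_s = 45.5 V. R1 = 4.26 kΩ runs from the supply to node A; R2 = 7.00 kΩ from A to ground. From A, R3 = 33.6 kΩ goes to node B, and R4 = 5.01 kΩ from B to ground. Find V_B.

V_B ≈ 3.43 V

The second stage (R3 + R4 = 38.61 kΩ) loads node A in parallel with R2.
Effective lower resistance at A: R2 ‖ 38.61 = 5.926 kΩ.
V_A = 45.5 × 5.926/(4.26 + 5.926) = 26.47 V.
Stage 2 is unloaded, so V_B = V_A · R4/(R3+R4) = 26.47 × 5.01/38.61 = 3.435 V.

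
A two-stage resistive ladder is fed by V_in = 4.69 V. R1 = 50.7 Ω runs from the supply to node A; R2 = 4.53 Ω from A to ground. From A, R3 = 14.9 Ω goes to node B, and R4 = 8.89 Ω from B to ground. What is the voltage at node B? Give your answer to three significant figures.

The second stage (R3 + R4 = 23.79 Ω) loads node A in parallel with R2.
R2 ‖ (R3+R4) = 3.805 Ω.
V_A = 4.69 × 3.805/(50.7 + 3.805) = 0.3274 V.
Then the unloaded second divider: V_B = V_A × R4/(R3+R4) = 0.3274 × 0.3737 = 0.1224 V.

V_B ≈ 0.122 V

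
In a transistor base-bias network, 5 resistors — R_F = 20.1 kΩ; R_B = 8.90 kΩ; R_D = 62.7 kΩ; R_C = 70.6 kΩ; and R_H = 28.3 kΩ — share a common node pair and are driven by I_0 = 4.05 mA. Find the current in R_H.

I ≈ 0.629 mA

Conductances: ΣG = 1/20.1 + 1/8.90 + 1/62.7 + 1/70.6 + 1/28.3 = 0.2276 (1/kΩ).
R_H takes the fraction G_k/ΣG = 0.03534/0.2276 = 0.1553, so I = 4.05 × 0.1553 = 0.6289 mA.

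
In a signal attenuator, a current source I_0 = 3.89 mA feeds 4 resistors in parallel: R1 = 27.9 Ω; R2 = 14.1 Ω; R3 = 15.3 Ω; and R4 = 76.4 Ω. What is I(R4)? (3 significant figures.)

ΣG = 1/27.9 + 1/14.1 + 1/15.3 + 1/76.4 = 0.1852.
Current divider: I(R4) = I_0 · G_k/ΣG = 3.89 × (0.01309/0.1852) = 3.89 × 0.07067 = 0.2749 mA.

I ≈ 0.275 mA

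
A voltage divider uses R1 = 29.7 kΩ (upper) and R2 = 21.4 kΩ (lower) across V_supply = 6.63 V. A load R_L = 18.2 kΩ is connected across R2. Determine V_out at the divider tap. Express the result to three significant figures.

V_out ≈ 1.65 V

First combine the lower leg with the load: R2 ‖ R_L = 9.835 kΩ.
Voltage divider with the loaded lower leg: V_out = 6.63 × 9.835/(29.7 + 9.835) = 6.63 × 0.2488 = 1.649 V.
(Unloaded it would be 2.78 V; the load pulls it down.)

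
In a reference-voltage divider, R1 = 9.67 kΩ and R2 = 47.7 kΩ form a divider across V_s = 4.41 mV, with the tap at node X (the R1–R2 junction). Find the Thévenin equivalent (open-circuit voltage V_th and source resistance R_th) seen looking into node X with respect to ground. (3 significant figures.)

Open-circuit (no load on X): V_th = V_s · R2/(R1 + R2) = 4.41 × 47.7/(9.670 + 47.7) = 3.667 mV.
Looking into X with the source shorted: R_th = R1·R2/(R1+R2) = 9.670 × 47.7/57.37 = 8.040 kΩ.

V_th ≈ 3.67 mV, R_th ≈ 8.04 kΩ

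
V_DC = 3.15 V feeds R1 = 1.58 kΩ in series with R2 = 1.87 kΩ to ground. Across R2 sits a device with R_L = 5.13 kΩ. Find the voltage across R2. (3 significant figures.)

R2 ‖ R_L = (1.87 × 5.13)/(1.87 + 5.13) = 1.370 kΩ.
Voltage divider with the loaded lower leg: V_out = 3.15 × 1.370/(1.58 + 1.370) = 3.15 × 0.4645 = 1.463 V.
(Unloaded it would be 1.71 V; the load pulls it down.)

V_out ≈ 1.46 V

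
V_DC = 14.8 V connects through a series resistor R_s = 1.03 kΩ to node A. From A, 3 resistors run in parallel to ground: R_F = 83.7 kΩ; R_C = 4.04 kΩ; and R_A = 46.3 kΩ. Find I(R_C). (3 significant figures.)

I ≈ 2.84 mA

Parallel bank: R_p = 1/(1/83.7 + 1/4.04 + 1/46.3) = 3.558 kΩ.
V_A by voltage divider: V_A = 14.8 × 3.558/(1.03 + 3.558) = 11.48 V.
I(R_C) = V_A / R_C = 11.48/4.04 = 2.841 mA.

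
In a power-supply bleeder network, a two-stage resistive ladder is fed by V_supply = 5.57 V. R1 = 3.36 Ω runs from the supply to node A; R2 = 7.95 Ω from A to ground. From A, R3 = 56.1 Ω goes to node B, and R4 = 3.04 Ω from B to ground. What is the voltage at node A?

V_A ≈ 3.76 V

The second stage (R3 + R4 = 59.14 Ω) loads node A in parallel with R2.
R2 ‖ (R3+R4) = 7.008 Ω.
First divider: V_A = V_supply · 7.008/(3.36 + 7.008) = 3.765 V.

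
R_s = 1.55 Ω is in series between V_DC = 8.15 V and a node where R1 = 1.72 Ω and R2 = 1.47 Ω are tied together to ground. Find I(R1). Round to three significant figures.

I ≈ 1.60 A

Combine the parallel branches: R_p = (1/1.72 + 1/1.47)⁻¹ = 0.7926 Ω.
V_A = 8.15 × 0.7926/2.343 = 2.757 V.
I(R1) = V_A / R1 = 2.757/1.72 = 1.603 A.
(Equivalently: I_total = 3.479 A, then current-divider fraction G_k/ΣG = 0.4608.)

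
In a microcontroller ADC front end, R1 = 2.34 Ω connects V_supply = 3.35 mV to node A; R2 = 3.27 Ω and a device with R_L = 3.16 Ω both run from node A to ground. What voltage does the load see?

V_out ≈ 1.36 mV

The load sits in parallel with R2, giving an effective lower resistance R2' = R2·R_L/(R2+R_L) = 1.607 Ω.
Voltage divider with the loaded lower leg: V_out = 3.35 × 1.607/(2.34 + 1.607) = 3.35 × 0.4071 = 1.364 mV.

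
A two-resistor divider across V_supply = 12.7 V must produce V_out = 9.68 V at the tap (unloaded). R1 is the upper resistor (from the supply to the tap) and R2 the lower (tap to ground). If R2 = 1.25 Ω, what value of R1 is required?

Required fraction k = V_out/V_supply = 0.7622.
Rearranging, R1 = R2·(1−k)/k = 1.25 × 0.3120 = 0.3900 Ω.

R1 ≈ 0.390 Ω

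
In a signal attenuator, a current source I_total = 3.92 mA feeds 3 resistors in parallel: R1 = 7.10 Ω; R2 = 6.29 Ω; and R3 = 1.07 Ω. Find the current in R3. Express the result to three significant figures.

I ≈ 2.97 mA

Total conductance ΣG = 1/7.10 + 1/6.29 + 1/1.07 = 1.234 (units of 1/Ω).
By the current-divider rule, I = I_total · G_k/ΣG = 3.92 × 0.7571 = 2.968 mA.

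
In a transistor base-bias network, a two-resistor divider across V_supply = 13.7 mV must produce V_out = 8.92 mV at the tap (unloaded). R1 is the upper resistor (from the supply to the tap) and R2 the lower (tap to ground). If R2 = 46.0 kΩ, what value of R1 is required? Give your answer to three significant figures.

V_out/V_supply = R2/(R1+R2) = 0.6511.
Rearranging, R1 = R2·(1−k)/k = 46.0 × 0.5359 = 24.65 kΩ.

R1 ≈ 24.7 kΩ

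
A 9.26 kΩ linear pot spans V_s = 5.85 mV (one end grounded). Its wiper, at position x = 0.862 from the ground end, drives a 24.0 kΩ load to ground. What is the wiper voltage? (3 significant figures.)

Lower segment x·R_p = 7.982 kΩ; upper segment (1−x)·R_p = 1.278 kΩ.
(x·R_p) ‖ R_L = 5.990 kΩ.
Then V_out = V_s · 5.990/(1.278 + 5.990) = 4.821 mV.

V_out ≈ 4.82 mV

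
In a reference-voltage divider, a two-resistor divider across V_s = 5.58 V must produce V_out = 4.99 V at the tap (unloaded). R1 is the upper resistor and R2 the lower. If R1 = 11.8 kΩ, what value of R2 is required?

The divider ratio is R2/(R1+R2) = 4.99/5.58 = 0.8943.
Rearranging, R2 = R1·k/(1−k) = 11.8 × 8.458 = 99.80 kΩ.

R2 ≈ 99.8 kΩ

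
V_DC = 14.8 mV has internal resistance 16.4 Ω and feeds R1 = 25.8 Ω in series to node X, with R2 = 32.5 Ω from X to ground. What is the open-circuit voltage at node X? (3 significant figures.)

R1' = 16.4 + 25.8 = 42.20 Ω (source resistance + R1).
With X open, the divider is unloaded: V_th = 14.8 × 32.5/74.70 = 6.439 mV.

V_th ≈ 6.44 mV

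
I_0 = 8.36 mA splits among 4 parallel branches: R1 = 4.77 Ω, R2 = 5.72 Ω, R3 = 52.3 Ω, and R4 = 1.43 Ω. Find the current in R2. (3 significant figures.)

ΣG = 1/4.77 + 1/5.72 + 1/52.3 + 1/1.43 = 1.103.
Current divider: I(R2) = I_0 · G_k/ΣG = 8.36 × (0.1748/1.103) = 8.36 × 0.1585 = 1.325 mA.

I ≈ 1.33 mA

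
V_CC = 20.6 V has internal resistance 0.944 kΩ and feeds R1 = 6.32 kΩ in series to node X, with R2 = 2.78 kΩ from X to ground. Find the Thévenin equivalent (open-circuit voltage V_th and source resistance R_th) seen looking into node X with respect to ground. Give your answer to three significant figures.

R1' = 0.944 + 6.32 = 7.264 kΩ (source resistance + R1).
With X open, the divider is unloaded: V_th = 20.6 × 2.78/10.04 = 5.702 V.
Zeroing V_CC shorts the top of R1' to ground, so R_th = R1' ‖ R2 = 2.011 kΩ.

V_th ≈ 5.70 V, R_th ≈ 2.01 kΩ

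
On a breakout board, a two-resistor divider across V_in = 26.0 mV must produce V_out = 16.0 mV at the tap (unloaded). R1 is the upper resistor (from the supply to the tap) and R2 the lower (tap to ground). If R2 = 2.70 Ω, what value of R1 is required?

R1 ≈ 1.69 Ω

Required fraction k = V_out/V_in = 0.6154.
R1 = R2·(1/k − 1) = 2.70 × 0.6250 = 1.688 Ω.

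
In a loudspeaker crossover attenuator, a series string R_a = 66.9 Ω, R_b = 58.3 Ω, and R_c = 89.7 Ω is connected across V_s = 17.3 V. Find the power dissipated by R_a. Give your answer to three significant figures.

The common current is I = 17.3/214.9 = 0.08050 A.
P(R_a) = I²·R_a = (0.08050)² × 66.9 = 0.4336 W.

P ≈ 0.434 W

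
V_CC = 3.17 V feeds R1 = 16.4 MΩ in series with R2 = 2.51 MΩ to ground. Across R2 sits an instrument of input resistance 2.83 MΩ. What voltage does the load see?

V_out ≈ 0.238 V

R2 ‖ R_L = (2.51 × 2.83)/(2.51 + 2.83) = 1.330 MΩ.
Then V_out = V_CC · R2'/(R1 + R2') = 3.17 × 1.330/17.73 = 0.2378 V.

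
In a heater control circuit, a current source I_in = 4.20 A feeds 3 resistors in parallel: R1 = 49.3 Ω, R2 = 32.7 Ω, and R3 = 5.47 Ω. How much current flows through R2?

ΣG = 1/49.3 + 1/32.7 + 1/5.47 = 0.2337.
Current divider: I(R2) = I_in · G_k/ΣG = 4.20 × (0.03058/0.2337) = 4.20 × 0.1309 = 0.5496 A.

I ≈ 0.550 A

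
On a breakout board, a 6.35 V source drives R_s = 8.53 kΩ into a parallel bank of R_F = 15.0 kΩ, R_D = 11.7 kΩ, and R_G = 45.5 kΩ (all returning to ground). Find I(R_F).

I ≈ 0.170 mA

Equivalent of the parallel group: R_p = 5.743 kΩ.
V_A = 6.35 × 5.743/14.27 = 2.555 V.
I(R_F) = V_A / R_F = 2.555/15.0 = 0.1703 mA.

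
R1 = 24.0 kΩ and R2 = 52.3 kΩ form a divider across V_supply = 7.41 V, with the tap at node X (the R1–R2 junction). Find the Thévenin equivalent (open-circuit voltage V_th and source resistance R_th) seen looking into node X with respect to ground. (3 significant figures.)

V_th is the unloaded tap voltage: V_supply · R2/(R1+R2) = 7.41 × 0.6855 = 5.079 V.
Zeroing V_supply shorts the top of R1 to ground, so R_th = R1 ‖ R2 = 16.45 kΩ.

V_th ≈ 5.08 V, R_th ≈ 16.5 kΩ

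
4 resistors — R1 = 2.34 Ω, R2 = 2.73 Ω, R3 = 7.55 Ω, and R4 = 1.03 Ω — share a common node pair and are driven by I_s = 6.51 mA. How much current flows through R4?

I ≈ 3.33 mA

Conductances: ΣG = 1/2.34 + 1/2.73 + 1/7.55 + 1/1.03 = 1.897 (1/Ω).
R4 takes the fraction G_k/ΣG = 0.9709/1.897 = 0.5118, so I = 6.51 × 0.5118 = 3.332 mA.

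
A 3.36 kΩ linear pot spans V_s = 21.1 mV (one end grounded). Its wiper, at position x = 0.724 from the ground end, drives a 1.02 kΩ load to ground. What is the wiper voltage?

V_out ≈ 9.21 mV

Split the track: R_lower = x·R_p = 2.433 kΩ, R_upper = (1−x)·R_p = 0.9274 kΩ.
R_L loads the lower segment: effective lower R = 0.7187 kΩ.
Then V_out = V_s · 0.7187/(0.9274 + 0.7187) = 9.212 mV.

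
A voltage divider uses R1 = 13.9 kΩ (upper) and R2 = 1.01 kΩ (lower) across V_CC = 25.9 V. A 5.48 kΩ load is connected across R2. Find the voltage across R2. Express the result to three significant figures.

First combine the lower leg with the load: R2 ‖ R_L = 0.8528 kΩ.
Voltage divider with the loaded lower leg: V_out = 25.9 × 0.8528/(13.9 + 0.8528) = 25.9 × 0.05781 = 1.497 V.

V_out ≈ 1.50 V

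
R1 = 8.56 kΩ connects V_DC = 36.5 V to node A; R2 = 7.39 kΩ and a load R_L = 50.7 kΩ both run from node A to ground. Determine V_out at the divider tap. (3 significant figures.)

First combine the lower leg with the load: R2 ‖ R_L = 6.450 kΩ.
Now apply the divider: V_out = 36.5 × 0.4297 = 15.68 V.

V_out ≈ 15.7 V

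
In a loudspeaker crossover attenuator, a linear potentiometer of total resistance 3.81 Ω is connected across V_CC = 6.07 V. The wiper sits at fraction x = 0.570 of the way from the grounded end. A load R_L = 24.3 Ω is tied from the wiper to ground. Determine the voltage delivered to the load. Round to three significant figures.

V_out ≈ 3.33 V

Lower segment x·R_p = 2.172 Ω; upper segment (1−x)·R_p = 1.638 Ω.
Lower segment in parallel with the load: 2.172 ‖ 24.3 = 1.994 Ω.
Loaded-divider output: V_out = 6.07 × 0.5489 = 3.332 V.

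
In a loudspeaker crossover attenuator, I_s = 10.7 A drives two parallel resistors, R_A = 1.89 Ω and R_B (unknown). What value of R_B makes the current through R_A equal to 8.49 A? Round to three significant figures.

Two-branch current divider: I_A = I_s · R_B/(R_A + R_B).
With f = 0.7935, R_B = R_A · f/(1−f) = 1.89 × 3.842 = 7.261 Ω.

R_B ≈ 7.26 Ω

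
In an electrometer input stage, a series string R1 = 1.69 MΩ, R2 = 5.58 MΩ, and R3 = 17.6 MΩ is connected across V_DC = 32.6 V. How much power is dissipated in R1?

P ≈ 2.90 µW

Series current I = V_DC/ΣR = 32.6/24.87 = 1.311 µA.
P = I²R = 1.718 × 1.69 = 2.904 µW.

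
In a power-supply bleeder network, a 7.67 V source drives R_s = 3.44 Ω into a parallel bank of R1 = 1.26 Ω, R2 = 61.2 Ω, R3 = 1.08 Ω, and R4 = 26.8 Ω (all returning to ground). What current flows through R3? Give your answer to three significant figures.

Parallel bank: R_p = 1/(1/1.26 + 1/61.2 + 1/1.08 + 1/26.8) = 0.5639 Ω.
V_A = 7.67 × 0.5639/4.004 = 1.080 V.
Branch current I = V_A/R3 = 1.080/1.08 = 1.000 A.
(Check via current divider: I_total = 1.916 A; share G_k/ΣG = 0.5222 → same result.)

I ≈ 1.00 A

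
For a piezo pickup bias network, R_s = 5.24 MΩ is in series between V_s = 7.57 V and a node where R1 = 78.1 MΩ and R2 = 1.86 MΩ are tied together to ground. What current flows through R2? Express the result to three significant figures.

I ≈ 1.05 µA

Parallel bank: R_p = 1/(1/78.1 + 1/1.86) = 1.817 MΩ.
V_A = 7.57 × 1.817/7.057 = 1.949 V.
I(R2) = V_A / R2 = 1.949/1.86 = 1.048 µA.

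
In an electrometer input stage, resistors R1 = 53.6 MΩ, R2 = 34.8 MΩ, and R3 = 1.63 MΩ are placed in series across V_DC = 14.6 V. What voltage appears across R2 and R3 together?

ΣR = 53.6 + 34.8 + 1.63 = 90.03 MΩ.
R_{R2..R3} = 34.8 + 1.63 = 36.43 MΩ.
V = V_DC · R/ΣR = 14.6 × 0.4046 = 5.908 V.

V ≈ 5.91 V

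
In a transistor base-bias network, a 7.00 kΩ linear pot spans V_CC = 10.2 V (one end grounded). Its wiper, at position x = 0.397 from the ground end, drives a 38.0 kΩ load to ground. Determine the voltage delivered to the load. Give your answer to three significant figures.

Split the track: R_lower = x·R_p = 2.779 kΩ, R_upper = (1−x)·R_p = 4.221 kΩ.
R_L loads the lower segment: effective lower R = 2.590 kΩ.
V_out = 10.2 × 2.590/(4.221 + 2.590) = 3.878 V.

V_out ≈ 3.88 V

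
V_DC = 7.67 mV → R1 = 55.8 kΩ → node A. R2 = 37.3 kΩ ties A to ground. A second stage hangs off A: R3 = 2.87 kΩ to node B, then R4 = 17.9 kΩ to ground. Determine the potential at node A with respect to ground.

Node A sees R2 in parallel with the series input of stage 2, R3 + R4 = 20.77 kΩ.
Effective lower resistance at A: R2 ‖ 20.77 = 13.34 kΩ.
First divider: V_A = V_DC · 13.34/(55.8 + 13.34) = 1.480 mV.

V_A ≈ 1.48 mV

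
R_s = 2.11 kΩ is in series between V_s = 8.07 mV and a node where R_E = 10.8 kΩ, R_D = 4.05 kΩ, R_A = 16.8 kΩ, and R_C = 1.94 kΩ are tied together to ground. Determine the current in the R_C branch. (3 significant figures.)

I ≈ 1.42 µA

Combine the parallel branches: R_p = (1/10.8 + 1/4.05 + 1/16.8 + 1/1.94)⁻¹ = 1.094 kΩ.
V_A = 8.07 × 1.094/3.204 = 2.755 mV.
I(R_C) = V_A / R_C = 2.755/1.94 = 1.420 µA.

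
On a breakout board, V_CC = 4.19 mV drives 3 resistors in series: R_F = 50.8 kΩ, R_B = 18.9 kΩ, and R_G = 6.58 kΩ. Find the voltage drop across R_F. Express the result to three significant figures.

V ≈ 2.79 mV

Total series resistance ΣR = 50.8 + 18.9 + 6.58 = 76.28 kΩ.
V = V_CC · R/ΣR = 4.19 × 0.6660 = 2.790 mV.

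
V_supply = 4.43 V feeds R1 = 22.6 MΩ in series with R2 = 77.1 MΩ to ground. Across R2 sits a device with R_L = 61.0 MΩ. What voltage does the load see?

The load sits in parallel with R2, giving an effective lower resistance R2' = R2·R_L/(R2+R_L) = 34.06 MΩ.
Voltage divider with the loaded lower leg: V_out = 4.43 × 34.06/(22.6 + 34.06) = 4.43 × 0.6011 = 2.663 V.
(Unloaded it would be 3.43 V; the load pulls it down.)

V_out ≈ 2.66 V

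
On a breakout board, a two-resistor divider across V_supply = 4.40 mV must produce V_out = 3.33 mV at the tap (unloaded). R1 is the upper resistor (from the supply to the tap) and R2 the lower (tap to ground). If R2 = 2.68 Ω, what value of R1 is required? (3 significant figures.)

R1 ≈ 0.861 Ω

The divider ratio is R2/(R1+R2) = 3.33/4.40 = 0.7568.
R1 = R2·(1/k − 1) = 2.68 × 0.3213 = 0.8611 Ω.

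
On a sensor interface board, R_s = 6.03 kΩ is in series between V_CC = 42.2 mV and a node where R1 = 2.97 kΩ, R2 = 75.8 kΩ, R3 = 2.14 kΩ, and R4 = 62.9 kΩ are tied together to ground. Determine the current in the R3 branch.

Equivalent of the parallel group: R_p = 1.200 kΩ.
V_A by voltage divider: V_A = 42.2 × 1.200/(6.03 + 1.200) = 7.006 mV.
I(R3) = V_A / R3 = 7.006/2.14 = 3.274 µA.

I ≈ 3.27 µA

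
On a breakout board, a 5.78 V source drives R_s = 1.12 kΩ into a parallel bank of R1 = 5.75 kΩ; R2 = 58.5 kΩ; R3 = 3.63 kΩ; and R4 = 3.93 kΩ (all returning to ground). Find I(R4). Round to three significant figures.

I ≈ 0.814 mA

Equivalent of the parallel group: R_p = 1.387 kΩ.
V_A by voltage divider: V_A = 5.78 × 1.387/(1.12 + 1.387) = 3.198 V.
I(R4) = V_A / R4 = 3.198/3.93 = 0.8137 mA.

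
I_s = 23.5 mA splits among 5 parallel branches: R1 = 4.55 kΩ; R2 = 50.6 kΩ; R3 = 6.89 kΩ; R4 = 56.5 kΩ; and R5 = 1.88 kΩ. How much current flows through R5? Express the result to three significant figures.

ΣG = 1/4.55 + 1/50.6 + 1/6.89 + 1/56.5 + 1/1.88 = 0.9343.
By the current-divider rule, I = I_s · G_k/ΣG = 23.5 × 0.5693 = 13.38 mA.

I ≈ 13.4 mA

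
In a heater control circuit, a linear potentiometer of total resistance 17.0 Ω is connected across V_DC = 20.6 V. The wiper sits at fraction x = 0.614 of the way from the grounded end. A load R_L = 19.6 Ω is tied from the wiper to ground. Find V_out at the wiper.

V_out ≈ 10.5 V

Lower segment x·R_p = 10.44 Ω; upper segment (1−x)·R_p = 6.562 Ω.
Lower segment in parallel with the load: 10.44 ‖ 19.6 = 6.811 Ω.
Then V_out = V_DC · 6.811/(6.562 + 6.811) = 10.49 V.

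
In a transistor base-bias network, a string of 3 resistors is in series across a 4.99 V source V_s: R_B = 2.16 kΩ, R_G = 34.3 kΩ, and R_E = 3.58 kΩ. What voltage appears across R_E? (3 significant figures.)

Total series resistance ΣR = 2.16 + 34.3 + 3.58 = 40.04 kΩ.
V = V_s · R/ΣR = 4.99 × 0.08941 = 0.4462 V.

V ≈ 0.446 V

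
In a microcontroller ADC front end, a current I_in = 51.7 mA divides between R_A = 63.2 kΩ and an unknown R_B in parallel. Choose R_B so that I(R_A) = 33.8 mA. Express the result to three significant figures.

R_B ≈ 119 kΩ

The fraction through R_A equals R_B/(R_A+R_B).
With f = 0.6538, R_B = R_A · f/(1−f) = 63.2 × 1.888 = 119.3 kΩ.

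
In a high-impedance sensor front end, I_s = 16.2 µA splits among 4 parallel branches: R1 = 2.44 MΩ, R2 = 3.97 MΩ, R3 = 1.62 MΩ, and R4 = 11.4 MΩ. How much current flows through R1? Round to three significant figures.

Conductances: ΣG = 1/2.44 + 1/3.97 + 1/1.62 + 1/11.4 = 1.367 (1/MΩ).
By the current-divider rule, I = I_s · G_k/ΣG = 16.2 × 0.2999 = 4.858 µA.

I ≈ 4.86 µA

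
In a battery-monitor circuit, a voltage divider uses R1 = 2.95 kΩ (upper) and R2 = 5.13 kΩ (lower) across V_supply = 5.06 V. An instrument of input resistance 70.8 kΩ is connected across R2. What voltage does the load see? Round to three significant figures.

R2 ‖ R_L = (5.13 × 70.8)/(5.13 + 70.8) = 4.783 kΩ.
Voltage divider with the loaded lower leg: V_out = 5.06 × 4.783/(2.95 + 4.783) = 5.06 × 0.6185 = 3.130 V.
(Unloaded it would be 3.21 V; the load pulls it down.)

V_out ≈ 3.13 V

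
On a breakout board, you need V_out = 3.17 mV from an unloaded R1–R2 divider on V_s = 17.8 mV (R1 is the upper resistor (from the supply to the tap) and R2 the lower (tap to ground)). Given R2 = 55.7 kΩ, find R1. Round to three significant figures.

V_out/V_s = R2/(R1+R2) = 0.1781.
Rearranging, R1 = R2·(1−k)/k = 55.7 × 4.615 = 257.1 kΩ.

R1 ≈ 257 kΩ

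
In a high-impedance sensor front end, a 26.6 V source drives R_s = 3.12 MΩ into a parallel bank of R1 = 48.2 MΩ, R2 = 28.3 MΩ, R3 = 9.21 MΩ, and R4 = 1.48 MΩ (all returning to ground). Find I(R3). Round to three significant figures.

I ≈ 0.797 µA

Parallel bank: R_p = 1/(1/48.2 + 1/28.3 + 1/9.21 + 1/1.48) = 1.190 MΩ.
V_A by voltage divider: V_A = 26.6 × 1.190/(3.12 + 1.190) = 7.344 V.
I(R3) = V_A / R3 = 7.344/9.21 = 0.7974 µA.
(Equivalently: I_total = 6.172 µA, then current-divider fraction G_k/ΣG = 0.1292.)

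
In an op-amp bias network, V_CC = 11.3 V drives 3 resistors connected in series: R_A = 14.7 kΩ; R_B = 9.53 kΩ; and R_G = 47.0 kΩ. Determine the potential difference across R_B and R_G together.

Series total: ΣR = 14.7 + 9.53 + 47.0 = 71.23 kΩ.
R_{R_B..R_G} = 9.53 + 47.0 = 56.53 kΩ.
V = V_CC · R/ΣR = 11.3 × 0.7936 = 8.968 V.

V ≈ 8.97 V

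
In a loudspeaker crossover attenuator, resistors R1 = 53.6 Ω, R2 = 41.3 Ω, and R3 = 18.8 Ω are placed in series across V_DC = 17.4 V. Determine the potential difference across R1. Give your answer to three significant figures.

Total series resistance ΣR = 53.6 + 41.3 + 18.8 = 113.7 Ω.
By the voltage-divider rule, V = 17.4 × 53.60/113.7 = 8.203 V.

V ≈ 8.20 V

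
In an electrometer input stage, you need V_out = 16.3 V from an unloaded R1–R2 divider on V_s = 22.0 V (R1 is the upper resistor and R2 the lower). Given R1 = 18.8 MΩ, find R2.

V_out/V_s = R2/(R1+R2) = 0.7409.
Rearranging, R2 = R1·k/(1−k) = 18.8 × 2.860 = 53.76 MΩ.

R2 ≈ 53.8 MΩ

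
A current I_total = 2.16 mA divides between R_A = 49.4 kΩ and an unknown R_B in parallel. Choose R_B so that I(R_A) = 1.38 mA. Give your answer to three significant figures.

R_B ≈ 87.4 kΩ

The fraction through R_A equals R_B/(R_A+R_B).
With f = 0.6389, R_B = R_A · f/(1−f) = 49.4 × 1.769 = 87.40 kΩ.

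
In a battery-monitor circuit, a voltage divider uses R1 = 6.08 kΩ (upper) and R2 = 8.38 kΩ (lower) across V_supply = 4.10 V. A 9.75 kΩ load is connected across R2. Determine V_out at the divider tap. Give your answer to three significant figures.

V_out ≈ 1.75 V

The load sits in parallel with R2, giving an effective lower resistance R2' = R2·R_L/(R2+R_L) = 4.507 kΩ.
Now apply the divider: V_out = 4.10 × 0.4257 = 1.745 V.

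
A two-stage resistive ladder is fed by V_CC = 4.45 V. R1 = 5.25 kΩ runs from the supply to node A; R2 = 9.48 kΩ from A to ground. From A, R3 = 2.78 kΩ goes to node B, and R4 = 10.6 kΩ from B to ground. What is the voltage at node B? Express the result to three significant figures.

The second stage (R3 + R4 = 13.38 kΩ) loads node A in parallel with R2.
Effective lower resistance at A: R2 ‖ 13.38 = 5.549 kΩ.
First divider: V_A = V_CC · 5.549/(5.25 + 5.549) = 2.287 V.
Stage 2 is unloaded, so V_B = V_A · R4/(R3+R4) = 2.287 × 10.6/13.38 = 1.811 V.

V_B ≈ 1.81 V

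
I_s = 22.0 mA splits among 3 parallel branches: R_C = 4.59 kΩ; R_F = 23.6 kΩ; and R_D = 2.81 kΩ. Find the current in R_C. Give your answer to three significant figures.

I ≈ 7.78 mA

ΣG = 1/4.59 + 1/23.6 + 1/2.81 = 0.6161.
Current divider: I(R_C) = I_s · G_k/ΣG = 22.0 × (0.2179/0.6161) = 22.0 × 0.3536 = 7.780 mA.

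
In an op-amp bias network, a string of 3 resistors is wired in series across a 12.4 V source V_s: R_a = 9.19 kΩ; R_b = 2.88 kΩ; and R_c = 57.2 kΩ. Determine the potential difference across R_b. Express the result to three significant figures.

Series total: ΣR = 9.19 + 2.88 + 57.2 = 69.27 kΩ.
By the voltage-divider rule, V = 12.4 × 2.880/69.27 = 0.5155 V.

V ≈ 0.516 V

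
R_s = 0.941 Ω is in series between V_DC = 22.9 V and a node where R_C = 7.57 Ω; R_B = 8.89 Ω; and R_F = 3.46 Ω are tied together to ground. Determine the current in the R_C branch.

Equivalent of the parallel group: R_p = 1.874 Ω.
V_A by voltage divider: V_A = 22.9 × 1.874/(0.941 + 1.874) = 15.25 V.
I(R_C) = V_A / R_C = 15.25/7.57 = 2.014 A.
(Equivalently: I_total = 8.135 A, then current-divider fraction G_k/ΣG = 0.2476.)

I ≈ 2.01 A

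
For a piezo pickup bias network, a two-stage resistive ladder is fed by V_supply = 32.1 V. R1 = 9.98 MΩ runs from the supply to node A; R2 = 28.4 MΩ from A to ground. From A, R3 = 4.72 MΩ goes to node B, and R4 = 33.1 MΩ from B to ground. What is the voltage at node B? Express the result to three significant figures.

V_B ≈ 17.4 V

Looking into the second stage from A: R3 + R4 = 37.82 MΩ appears in parallel with R2.
R2 ‖ (R3+R4) = 16.22 MΩ.
So V_A = 32.1 × 0.6191 = 19.87 V.
Stage 2 is unloaded, so V_B = V_A · R4/(R3+R4) = 19.87 × 33.1/37.82 = 17.39 V.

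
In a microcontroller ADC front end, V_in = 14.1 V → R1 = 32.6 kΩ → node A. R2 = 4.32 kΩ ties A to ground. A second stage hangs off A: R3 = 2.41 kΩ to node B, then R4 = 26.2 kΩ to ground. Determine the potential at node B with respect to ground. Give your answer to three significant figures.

The second stage (R3 + R4 = 28.61 kΩ) loads node A in parallel with R2.
Effective lower resistance at A: R2 ‖ 28.61 = 3.753 kΩ.
First divider: V_A = V_in · 3.753/(32.6 + 3.753) = 1.456 V.
Then the unloaded second divider: V_B = V_A × R4/(R3+R4) = 1.456 × 0.9158 = 1.333 V.

V_B ≈ 1.33 V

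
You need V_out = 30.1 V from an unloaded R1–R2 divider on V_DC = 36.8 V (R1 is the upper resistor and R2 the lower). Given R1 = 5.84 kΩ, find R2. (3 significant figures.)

R2 ≈ 26.2 kΩ

Required fraction k = V_out/V_DC = 0.8179.
So R2 = R1 · V_out/(V_DC − V_out) = 5.84 × 30.1/(36.8 − 30.1) = 5.84 × 4.493 = 26.24 kΩ.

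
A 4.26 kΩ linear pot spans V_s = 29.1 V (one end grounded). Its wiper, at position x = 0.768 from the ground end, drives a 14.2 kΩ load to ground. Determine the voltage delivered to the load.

Split the track: R_lower = x·R_p = 3.272 kΩ, R_upper = (1−x)·R_p = 0.9883 kΩ.
R_L loads the lower segment: effective lower R = 2.659 kΩ.
Then V_out = V_s · 2.659/(0.9883 + 2.659) = 21.21 V.

V_out ≈ 21.2 V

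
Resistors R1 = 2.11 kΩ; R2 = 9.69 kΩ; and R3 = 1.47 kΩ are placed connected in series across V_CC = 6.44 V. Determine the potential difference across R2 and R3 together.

Series total: ΣR = 2.11 + 9.69 + 1.47 = 13.27 kΩ.
R_{R2..R3} = 9.69 + 1.47 = 11.16 kΩ.
Voltage divider: V = V_CC · (11.16 / 13.27) = 6.44 × 0.8410 = 5.416 V.

V ≈ 5.42 V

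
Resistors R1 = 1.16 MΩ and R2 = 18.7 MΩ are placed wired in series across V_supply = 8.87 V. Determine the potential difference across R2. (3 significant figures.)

V ≈ 8.35 V

ΣR = 1.16 + 18.7 = 19.86 MΩ.
V = V_supply · R/ΣR = 8.87 × 0.9416 = 8.352 V.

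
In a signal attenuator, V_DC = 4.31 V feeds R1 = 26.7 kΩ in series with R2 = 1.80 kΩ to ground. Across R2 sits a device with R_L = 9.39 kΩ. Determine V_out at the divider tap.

V_out ≈ 0.231 V

The load sits in parallel with R2, giving an effective lower resistance R2' = R2·R_L/(R2+R_L) = 1.510 kΩ.
Now apply the divider: V_out = 4.31 × 0.05354 = 0.2308 V.
(Unloaded it would be 0.272 V; the load pulls it down.)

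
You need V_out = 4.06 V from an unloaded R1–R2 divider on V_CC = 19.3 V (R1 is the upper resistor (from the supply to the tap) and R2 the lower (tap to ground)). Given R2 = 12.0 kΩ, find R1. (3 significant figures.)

The divider ratio is R2/(R1+R2) = 4.06/19.3 = 0.2104.
R1 = R2·(1/k − 1) = 12.0 × 3.754 = 45.04 kΩ.

R1 ≈ 45.0 kΩ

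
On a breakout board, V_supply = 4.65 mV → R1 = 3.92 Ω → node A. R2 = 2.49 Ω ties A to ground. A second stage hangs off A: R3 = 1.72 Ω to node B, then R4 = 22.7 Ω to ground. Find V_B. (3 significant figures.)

V_B ≈ 1.58 mV

Node A sees R2 in parallel with the series input of stage 2, R3 + R4 = 24.42 Ω.
Effective lower resistance at A: R2 ‖ 24.42 = 2.260 Ω.
So V_A = 4.65 × 0.3657 = 1.700 mV.
Stage 2 is unloaded, so V_B = V_A · R4/(R3+R4) = 1.700 × 22.7/24.42 = 1.581 mV.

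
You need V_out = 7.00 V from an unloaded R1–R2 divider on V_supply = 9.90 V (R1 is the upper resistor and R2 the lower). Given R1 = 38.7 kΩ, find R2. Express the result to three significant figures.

V_out/V_supply = R2/(R1+R2) = 0.7071.
R2 = R1 · 0.7071/(1 − 0.7071) = 93.41 kΩ.

R2 ≈ 93.4 kΩ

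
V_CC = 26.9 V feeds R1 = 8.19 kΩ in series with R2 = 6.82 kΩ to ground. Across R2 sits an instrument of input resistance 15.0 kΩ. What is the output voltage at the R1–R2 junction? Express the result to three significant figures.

The load sits in parallel with R2, giving an effective lower resistance R2' = R2·R_L/(R2+R_L) = 4.688 kΩ.
Then V_out = V_CC · R2'/(R1 + R2') = 26.9 × 4.688/12.88 = 9.793 V.
(Unloaded it would be 12.2 V; the load pulls it down.)

V_out ≈ 9.79 V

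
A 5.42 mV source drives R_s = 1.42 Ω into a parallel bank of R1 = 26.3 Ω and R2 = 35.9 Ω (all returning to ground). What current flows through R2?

I ≈ 0.138 mA

Combine the parallel branches: R_p = (1/26.3 + 1/35.9)⁻¹ = 15.18 Ω.
V_A by voltage divider: V_A = 5.42 × 15.18/(1.42 + 15.18) = 4.956 mV.
Branch current I = V_A/R2 = 4.956/35.9 = 0.1381 mA.
(Check via current divider: I_total = 0.3265 mA; share G_k/ΣG = 0.4228 → same result.)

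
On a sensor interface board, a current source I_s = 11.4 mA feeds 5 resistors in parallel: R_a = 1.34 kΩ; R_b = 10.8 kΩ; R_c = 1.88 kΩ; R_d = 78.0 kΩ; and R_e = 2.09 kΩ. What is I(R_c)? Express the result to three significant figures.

I ≈ 3.26 mA

ΣG = 1/1.34 + 1/10.8 + 1/1.88 + 1/78.0 + 1/2.09 = 1.862.
Current divider: I(R_c) = I_s · G_k/ΣG = 11.4 × (0.5319/1.862) = 11.4 × 0.2857 = 3.257 mA.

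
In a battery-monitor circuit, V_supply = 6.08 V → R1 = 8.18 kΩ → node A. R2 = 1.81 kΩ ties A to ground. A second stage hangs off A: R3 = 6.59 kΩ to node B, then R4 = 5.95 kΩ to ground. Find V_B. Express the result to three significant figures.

V_B ≈ 0.467 V

Looking into the second stage from A: R3 + R4 = 12.54 kΩ appears in parallel with R2.
Effective lower resistance at A: R2 ‖ 12.54 = 1.582 kΩ.
So V_A = 6.08 × 0.1620 = 0.9851 V.
Then the unloaded second divider: V_B = V_A × R4/(R3+R4) = 0.9851 × 0.4745 = 0.4674 V.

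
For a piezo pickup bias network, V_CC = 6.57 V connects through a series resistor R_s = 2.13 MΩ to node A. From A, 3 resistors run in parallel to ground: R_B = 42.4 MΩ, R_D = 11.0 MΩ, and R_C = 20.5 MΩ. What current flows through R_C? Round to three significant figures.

I ≈ 0.238 µA

Equivalent of the parallel group: R_p = 6.125 MΩ.
V_A by voltage divider: V_A = 6.57 × 6.125/(2.13 + 6.125) = 4.875 V.
Branch current I = V_A/R_C = 4.875/20.5 = 0.2378 µA.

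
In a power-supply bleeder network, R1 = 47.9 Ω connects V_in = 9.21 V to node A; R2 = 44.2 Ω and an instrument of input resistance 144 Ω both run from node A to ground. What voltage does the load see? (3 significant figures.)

R2 ‖ R_L = (44.2 × 144)/(44.2 + 144) = 33.82 Ω.
Now apply the divider: V_out = 9.21 × 0.4138 = 3.812 V.

V_out ≈ 3.81 V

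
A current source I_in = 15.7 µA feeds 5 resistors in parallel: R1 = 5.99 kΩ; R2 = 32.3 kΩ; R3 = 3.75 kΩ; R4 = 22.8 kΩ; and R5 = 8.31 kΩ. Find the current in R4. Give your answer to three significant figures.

ΣG = 1/5.99 + 1/32.3 + 1/3.75 + 1/22.8 + 1/8.31 = 0.6288.
By the current-divider rule, I = I_in · G_k/ΣG = 15.7 × 0.06975 = 1.095 µA.

I ≈ 1.10 µA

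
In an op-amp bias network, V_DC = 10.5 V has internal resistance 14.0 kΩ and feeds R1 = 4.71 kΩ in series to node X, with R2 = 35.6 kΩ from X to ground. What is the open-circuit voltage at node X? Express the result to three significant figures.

R1' = 14.0 + 4.71 = 18.71 kΩ (source resistance + R1).
With X open, the divider is unloaded: V_th = 10.5 × 35.6/54.31 = 6.883 V.

V_th ≈ 6.88 V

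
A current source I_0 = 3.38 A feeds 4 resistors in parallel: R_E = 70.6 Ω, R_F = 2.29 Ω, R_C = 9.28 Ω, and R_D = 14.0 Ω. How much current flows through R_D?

ΣG = 1/70.6 + 1/2.29 + 1/9.28 + 1/14.0 = 0.6300.
Current divider: I(R_D) = I_0 · G_k/ΣG = 3.38 × (0.07143/0.6300) = 3.38 × 0.1134 = 0.3832 A.

I ≈ 0.383 A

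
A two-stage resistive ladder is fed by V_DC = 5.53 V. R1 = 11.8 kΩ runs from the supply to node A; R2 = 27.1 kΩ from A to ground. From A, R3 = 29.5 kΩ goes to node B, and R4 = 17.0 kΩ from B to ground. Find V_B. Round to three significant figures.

V_B ≈ 1.20 V

The second stage (R3 + R4 = 46.50 kΩ) loads node A in parallel with R2.
Effective lower resistance at A: R2 ‖ 46.50 = 17.12 kΩ.
V_A = 5.53 × 17.12/(11.8 + 17.12) = 3.274 V.
Then the unloaded second divider: V_B = V_A × R4/(R3+R4) = 3.274 × 0.3656 = 1.197 V.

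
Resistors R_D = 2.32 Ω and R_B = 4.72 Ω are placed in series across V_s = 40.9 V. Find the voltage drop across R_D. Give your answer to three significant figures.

Total series resistance ΣR = 2.32 + 4.72 = 7.040 Ω.
Voltage divider: V = V_s · (2.320 / 7.040) = 40.9 × 0.3295 = 13.48 V.

V ≈ 13.5 V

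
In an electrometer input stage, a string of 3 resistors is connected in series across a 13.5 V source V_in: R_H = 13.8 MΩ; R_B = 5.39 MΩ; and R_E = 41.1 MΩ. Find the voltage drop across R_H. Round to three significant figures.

Total series resistance ΣR = 13.8 + 5.39 + 41.1 = 60.29 MΩ.
Voltage divider: V = V_in · (13.80 / 60.29) = 13.5 × 0.2289 = 3.090 V.

V ≈ 3.09 V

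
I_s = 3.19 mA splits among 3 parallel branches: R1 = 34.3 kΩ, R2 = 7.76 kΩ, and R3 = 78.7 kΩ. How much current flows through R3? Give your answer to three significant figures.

ΣG = 1/34.3 + 1/7.76 + 1/78.7 = 0.1707.
Current divider: I(R3) = I_s · G_k/ΣG = 3.19 × (0.01271/0.1707) = 3.19 × 0.07443 = 0.2374 mA.

I ≈ 0.237 mA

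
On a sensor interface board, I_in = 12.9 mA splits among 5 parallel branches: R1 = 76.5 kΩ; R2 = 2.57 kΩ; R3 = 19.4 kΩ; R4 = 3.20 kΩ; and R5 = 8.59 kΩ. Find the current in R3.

I ≈ 0.753 mA

Total conductance ΣG = 1/76.5 + 1/2.57 + 1/19.4 + 1/3.20 + 1/8.59 = 0.8826 (units of 1/kΩ).
R3 takes the fraction G_k/ΣG = 0.05155/0.8826 = 0.05840, so I = 12.9 × 0.05840 = 0.7534 mA.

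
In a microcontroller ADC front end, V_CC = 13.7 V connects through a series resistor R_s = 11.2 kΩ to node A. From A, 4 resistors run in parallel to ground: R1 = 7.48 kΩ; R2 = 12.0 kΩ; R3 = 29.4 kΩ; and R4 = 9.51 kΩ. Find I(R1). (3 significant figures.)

I ≈ 0.367 mA

Combine the parallel branches: R_p = (1/7.48 + 1/12.0 + 1/29.4 + 1/9.51)⁻¹ = 2.807 kΩ.
V_A = 13.7 × 2.807/14.01 = 2.746 V.
I(R1) = V_A / R1 = 2.746/7.48 = 0.3671 mA.
(Check via current divider: I_total = 0.9780 mA; share G_k/ΣG = 0.3753 → same result.)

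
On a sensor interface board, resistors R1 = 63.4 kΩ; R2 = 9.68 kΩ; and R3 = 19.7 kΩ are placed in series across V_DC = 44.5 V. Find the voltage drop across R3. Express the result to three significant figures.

Series total: ΣR = 63.4 + 9.68 + 19.7 = 92.78 kΩ.
Voltage divider: V = V_DC · (19.70 / 92.78) = 44.5 × 0.2123 = 9.449 V.

V ≈ 9.45 V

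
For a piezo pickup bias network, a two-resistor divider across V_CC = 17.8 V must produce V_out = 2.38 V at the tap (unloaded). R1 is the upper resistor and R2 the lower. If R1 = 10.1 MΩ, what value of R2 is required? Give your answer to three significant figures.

Required fraction k = V_out/V_CC = 0.1337.
So R2 = R1 · V_out/(V_CC − V_out) = 10.1 × 2.38/(17.8 − 2.38) = 10.1 × 0.1543 = 1.559 MΩ.

R2 ≈ 1.56 MΩ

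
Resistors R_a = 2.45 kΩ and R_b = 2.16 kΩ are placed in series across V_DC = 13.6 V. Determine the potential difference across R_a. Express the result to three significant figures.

V ≈ 7.23 V

Series total: ΣR = 2.45 + 2.16 = 4.610 kΩ.
V = V_DC · R/ΣR = 13.6 × 0.5315 = 7.228 V.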